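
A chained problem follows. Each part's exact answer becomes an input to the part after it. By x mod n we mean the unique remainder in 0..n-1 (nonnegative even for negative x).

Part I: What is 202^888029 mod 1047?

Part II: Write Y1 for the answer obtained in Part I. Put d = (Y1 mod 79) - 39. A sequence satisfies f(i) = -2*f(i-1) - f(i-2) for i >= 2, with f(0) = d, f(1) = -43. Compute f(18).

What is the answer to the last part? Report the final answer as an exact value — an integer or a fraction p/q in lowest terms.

1335

Part I: squarings mod 1047: 202^1=202, 202^2=1018, 202^4=841, 202^8=556, 202^16=271, 202^32=151, 202^64=814, 202^128=892, 202^256=991, 202^512=1042, 202^1024=25, 202^2048=625, 202^4096=94, 202^8192=460, 202^16384=106, 202^32768=766, 202^65536=436, 202^131072=589, 202^262144=364, 202^524288=574; 202^888029 = 202^1 * 202^4 * 202^8 * 202^16 * 202^64 * 202^128 * 202^1024 * 202^2048 * 202^32768 * 202^65536 * 202^262144 * 202^524288 = 1033 (mod 1047); answer 1033
Part II: Y1 = 1033; d = -33; f(2) = -2*(-43) - 1*(-33) = 119; iterating: f(2)=119, f(3)=-195, f(4)=271, f(5)=-347, f(6)=423, f(7)=-499, f(8)=575, f(9)=-651, f(10)=727, f(11)=-803, f(12)=879, f(13)=-955, f(14)=1031, f(15)=-1107, f(16)=1183, f(17)=-1259, f(18)=1335; answer 1335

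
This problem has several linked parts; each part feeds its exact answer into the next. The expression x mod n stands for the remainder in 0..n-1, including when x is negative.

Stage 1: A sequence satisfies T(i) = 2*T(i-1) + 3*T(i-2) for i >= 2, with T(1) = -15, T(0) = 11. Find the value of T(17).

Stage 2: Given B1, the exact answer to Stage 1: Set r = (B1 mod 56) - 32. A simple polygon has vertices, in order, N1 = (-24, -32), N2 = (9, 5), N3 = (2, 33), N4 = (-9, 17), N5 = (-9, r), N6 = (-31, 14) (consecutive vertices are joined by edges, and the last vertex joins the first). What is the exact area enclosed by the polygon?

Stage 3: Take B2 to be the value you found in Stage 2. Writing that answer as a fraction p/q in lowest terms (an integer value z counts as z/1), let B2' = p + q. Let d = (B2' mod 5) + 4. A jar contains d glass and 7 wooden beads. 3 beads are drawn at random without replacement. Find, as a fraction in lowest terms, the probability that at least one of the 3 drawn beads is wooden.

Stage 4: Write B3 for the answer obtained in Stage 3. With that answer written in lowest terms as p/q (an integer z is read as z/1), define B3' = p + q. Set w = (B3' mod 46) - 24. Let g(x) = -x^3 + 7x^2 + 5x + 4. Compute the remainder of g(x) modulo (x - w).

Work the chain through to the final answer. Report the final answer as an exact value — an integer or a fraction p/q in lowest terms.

70

Stage 1: T(2) = 2*(-15) + 3*(11) = 3; iterating: T(2)=3, T(3)=-39, T(4)=-69, T(5)=-255, T(6)=-717, T(7)=-2199, T(8)=-6549, T(9)=-19695, T(10)=-59037, T(11)=-177159, T(12)=-531429, T(13)=-1594335, T(14)=-4782957, T(15)=-14348919, T(16)=-43046709, T(17)=-129140175; answer -129140175
Stage 2: B1 = -129140175; r = -7; cross terms: (-24*5 - 9*-32)=168, (9*33 - 2*5)=287, (2*17 - -9*33)=331, (-9*-7 - -9*17)=216, (-9*14 - -31*-7)=-343, (-31*-32 - -24*14)=1328; twice the area = |1987| = 1987; area = 1987/2; answer 1987/2
Stage 3: B2 = 1987/2; threaded value p + q = 1989; d = 8; total draws C(15,3) = 455; complement C(8,3) = 56; favorable 455 - 56 = 399; P = 57/65; answer 57/65
Stage 4: B3 = 57/65; threaded value p + q = 122; w = 6; remainder = value at the root: -1*(6)^3 + 7*(6)^2 + 5*(6)^1 + 4 = (-216) + (252) + (30) + (4) = 70; answer 70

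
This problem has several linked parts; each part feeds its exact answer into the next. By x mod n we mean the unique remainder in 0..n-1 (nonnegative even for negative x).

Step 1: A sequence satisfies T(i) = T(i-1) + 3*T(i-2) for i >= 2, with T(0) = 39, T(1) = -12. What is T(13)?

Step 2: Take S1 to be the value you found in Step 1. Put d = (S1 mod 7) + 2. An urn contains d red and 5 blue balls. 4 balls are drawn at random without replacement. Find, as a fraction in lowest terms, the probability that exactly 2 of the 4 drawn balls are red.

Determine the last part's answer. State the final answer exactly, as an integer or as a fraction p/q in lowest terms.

14/33

Step 1: T(2) = 1*(-12) + 3*(39) = 105; iterating: T(2)=105, T(3)=69, T(4)=384, T(5)=591, T(6)=1743, T(7)=3516, T(8)=8745, T(9)=19293, T(10)=45528, T(11)=103407, T(12)=239991, T(13)=550212; answer 550212
Step 2: S1 = 550212; d = 7; total draws C(12,4) = 495; favorable C(7,2)*C(5,2) = 210; P = 14/33; answer 14/33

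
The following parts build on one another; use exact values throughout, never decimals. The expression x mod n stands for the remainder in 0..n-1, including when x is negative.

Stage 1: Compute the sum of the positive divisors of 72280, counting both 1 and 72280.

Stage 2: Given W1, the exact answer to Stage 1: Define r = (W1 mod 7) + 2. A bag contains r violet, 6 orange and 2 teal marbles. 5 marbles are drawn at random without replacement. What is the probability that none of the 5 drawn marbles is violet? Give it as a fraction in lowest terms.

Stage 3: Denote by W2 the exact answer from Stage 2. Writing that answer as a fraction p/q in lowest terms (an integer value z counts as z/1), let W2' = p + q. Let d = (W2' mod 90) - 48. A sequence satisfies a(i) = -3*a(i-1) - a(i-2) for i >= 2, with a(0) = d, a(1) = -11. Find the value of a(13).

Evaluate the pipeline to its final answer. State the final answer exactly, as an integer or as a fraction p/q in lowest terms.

Stage 1: 72280 = 2^3 * 5 * 13 * 139; sigma = (1 + 2 + 4 + 8) * (1 + 5) * (1 + 13) * (1 + 139) = 15 * 6 * 14 * 140 = 176400; answer 176400
Stage 2: W1 = 176400; r = 2; total draws C(10,5) = 252; favorable C(8,5) = 56; P = 2/9; answer 2/9
Stage 3: W2 = 2/9; threaded value p + q = 11; d = -37; a(2) = -3*(-11) - 1*(-37) = 70; iterating: a(2)=70, a(3)=-199, a(4)=527, a(5)=-1382, a(6)=3619, a(7)=-9475, a(8)=24806, a(9)=-64943, a(10)=170023, a(11)=-445126, a(12)=1165355, a(13)=-3050939; answer -3050939

-3050939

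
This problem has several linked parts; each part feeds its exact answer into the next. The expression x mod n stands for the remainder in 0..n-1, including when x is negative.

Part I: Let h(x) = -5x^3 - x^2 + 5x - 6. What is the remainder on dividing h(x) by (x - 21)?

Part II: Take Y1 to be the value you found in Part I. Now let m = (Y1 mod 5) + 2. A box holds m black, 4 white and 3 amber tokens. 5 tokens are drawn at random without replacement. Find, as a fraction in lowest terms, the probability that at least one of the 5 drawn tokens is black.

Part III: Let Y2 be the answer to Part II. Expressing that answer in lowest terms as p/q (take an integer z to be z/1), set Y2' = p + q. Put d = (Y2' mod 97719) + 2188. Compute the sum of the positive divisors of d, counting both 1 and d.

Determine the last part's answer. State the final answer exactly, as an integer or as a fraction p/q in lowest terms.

Part I: remainder = value at the root: -5*(21)^3 - 1*(21)^2 + 5*(21)^1 - 6 = (-46305) + (-441) + (105) + (-6) = -46647; answer -46647
Part II: Y1 = -46647; m = 5; total draws C(12,5) = 792; complement C(7,5) = 21; favorable 792 - 21 = 771; P = 257/264; answer 257/264
Part III: Y2 = 257/264; threaded value p + q = 521; d = 2709; 2709 = 3^2 * 7 * 43; sigma = (1 + 3 + 9) * (1 + 7) * (1 + 43) = 13 * 8 * 44 = 4576; answer 4576

4576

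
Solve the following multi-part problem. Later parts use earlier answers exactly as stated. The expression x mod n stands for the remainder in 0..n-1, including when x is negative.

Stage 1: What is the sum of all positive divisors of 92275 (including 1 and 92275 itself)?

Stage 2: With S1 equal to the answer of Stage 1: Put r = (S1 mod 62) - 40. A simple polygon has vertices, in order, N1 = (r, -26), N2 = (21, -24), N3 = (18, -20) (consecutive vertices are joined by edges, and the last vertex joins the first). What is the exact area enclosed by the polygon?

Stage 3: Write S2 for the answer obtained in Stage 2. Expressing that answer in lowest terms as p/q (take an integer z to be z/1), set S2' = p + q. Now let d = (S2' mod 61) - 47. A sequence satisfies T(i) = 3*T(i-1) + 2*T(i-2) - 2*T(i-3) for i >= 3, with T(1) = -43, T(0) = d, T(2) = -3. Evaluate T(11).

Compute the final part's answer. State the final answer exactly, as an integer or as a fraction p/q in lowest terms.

Stage 1: 92275 = 5^2 * 3691; sigma = (1 + 5 + 25) * (1 + 3691) = 31 * 3692 = 114452; answer 114452
Stage 2: S1 = 114452; r = -40; cross terms: (-40*-24 - 21*-26)=1506, (21*-20 - 18*-24)=12, (18*-26 - -40*-20)=-1268; twice the area = |250| = 250; area = 125; answer 125
Stage 3: S2 = 125; threaded value p + q = 126; d = -43; T(3) = 3*(-3) + 2*(-43) - 2*(-43) = -9; iterating: T(3)=-9, T(4)=53, T(5)=147, T(6)=565, T(7)=1883, T(8)=6485, T(9)=22091, T(10)=75477, T(11)=257643; answer 257643

257643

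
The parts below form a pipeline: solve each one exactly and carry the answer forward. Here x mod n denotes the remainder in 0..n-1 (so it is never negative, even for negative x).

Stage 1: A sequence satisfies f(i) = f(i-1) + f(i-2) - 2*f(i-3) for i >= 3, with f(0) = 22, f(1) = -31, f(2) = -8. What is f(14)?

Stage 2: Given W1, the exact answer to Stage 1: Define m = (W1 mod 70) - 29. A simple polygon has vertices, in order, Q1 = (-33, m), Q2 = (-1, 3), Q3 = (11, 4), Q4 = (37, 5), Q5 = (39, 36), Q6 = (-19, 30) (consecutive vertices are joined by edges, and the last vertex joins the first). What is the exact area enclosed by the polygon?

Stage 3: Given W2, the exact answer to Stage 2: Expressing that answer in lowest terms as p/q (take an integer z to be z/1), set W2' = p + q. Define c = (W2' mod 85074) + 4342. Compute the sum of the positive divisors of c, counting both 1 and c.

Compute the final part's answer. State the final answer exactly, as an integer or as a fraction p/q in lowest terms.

Stage 1: f(3) = 1*(-8) + 1*(-31) - 2*(22) = -83; iterating: f(3)=-83, f(4)=-29, f(5)=-96, f(6)=41, f(7)=3, f(8)=236, f(9)=157, f(10)=387, f(11)=72, f(12)=145, f(13)=-557, f(14)=-556; answer -556
Stage 2: W1 = -556; m = -25; cross terms: (-33*3 - -1*-25)=-124, (-1*4 - 11*3)=-37, (11*5 - 37*4)=-93, (37*36 - 39*5)=1137, (39*30 - -19*36)=1854, (-19*-25 - -33*30)=1465; twice the area = |4202| = 4202; area = 2101; answer 2101
Stage 3: W2 = 2101; threaded value p + q = 2102; c = 6444; 6444 = 2^2 * 3^2 * 179; sigma = (1 + 2 + 4) * (1 + 3 + 9) * (1 + 179) = 7 * 13 * 180 = 16380; answer 16380

16380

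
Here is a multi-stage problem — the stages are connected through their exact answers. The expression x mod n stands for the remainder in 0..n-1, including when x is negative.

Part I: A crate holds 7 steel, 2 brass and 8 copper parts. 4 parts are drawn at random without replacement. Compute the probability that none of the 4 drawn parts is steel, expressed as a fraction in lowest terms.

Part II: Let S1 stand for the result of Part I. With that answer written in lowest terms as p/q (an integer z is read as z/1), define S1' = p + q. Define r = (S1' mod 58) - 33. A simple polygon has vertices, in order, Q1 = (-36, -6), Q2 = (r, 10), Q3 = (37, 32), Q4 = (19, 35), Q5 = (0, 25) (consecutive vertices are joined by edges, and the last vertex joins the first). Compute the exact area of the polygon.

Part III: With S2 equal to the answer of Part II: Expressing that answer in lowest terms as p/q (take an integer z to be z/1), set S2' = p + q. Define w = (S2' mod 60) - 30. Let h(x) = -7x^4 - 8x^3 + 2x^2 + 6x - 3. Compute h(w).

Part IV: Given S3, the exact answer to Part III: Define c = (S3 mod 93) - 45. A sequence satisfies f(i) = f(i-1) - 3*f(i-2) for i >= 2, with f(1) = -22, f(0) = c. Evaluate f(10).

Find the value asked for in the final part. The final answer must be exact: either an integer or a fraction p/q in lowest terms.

Part I: total draws C(17,4) = 2380; favorable C(10,4) = 210; P = 3/34; answer 3/34
Part II: S1 = 3/34; threaded value p + q = 37; r = 4; cross terms: (-36*10 - 4*-6)=-336, (4*32 - 37*10)=-242, (37*35 - 19*32)=687, (19*25 - 0*35)=475, (0*-6 - -36*25)=900; twice the area = |1484| = 1484; area = 742; answer 742
Part III: S2 = 742; threaded value p + q = 743; w = -7; -7*(-7)^4 - 8*(-7)^3 + 2*(-7)^2 + 6*(-7)^1 - 3 = (-16807) + (2744) + (98) + (-42) + (-3) = -14010; answer -14010
Part IV: S3 = -14010; c = -12; f(2) = 1*(-22) - 3*(-12) = 14; iterating: f(2)=14, f(3)=80, f(4)=38, f(5)=-202, f(6)=-316, f(7)=290, f(8)=1238, f(9)=368, f(10)=-3346; answer -3346

-3346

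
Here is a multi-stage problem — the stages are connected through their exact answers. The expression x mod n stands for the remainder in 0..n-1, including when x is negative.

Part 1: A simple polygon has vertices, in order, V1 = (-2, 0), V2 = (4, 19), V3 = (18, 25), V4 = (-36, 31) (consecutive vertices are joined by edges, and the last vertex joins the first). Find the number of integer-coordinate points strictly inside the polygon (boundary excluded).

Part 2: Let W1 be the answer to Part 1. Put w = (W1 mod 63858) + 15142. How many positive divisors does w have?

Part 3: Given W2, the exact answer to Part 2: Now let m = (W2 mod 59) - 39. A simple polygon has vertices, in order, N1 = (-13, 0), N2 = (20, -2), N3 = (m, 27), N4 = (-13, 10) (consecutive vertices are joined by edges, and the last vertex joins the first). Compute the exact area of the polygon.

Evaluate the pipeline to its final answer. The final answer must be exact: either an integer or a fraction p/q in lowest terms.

Part 1: cross terms: (-2*19 - 4*0)=-38, (4*25 - 18*19)=-242, (18*31 - -36*25)=1458, (-36*0 - -2*31)=62; twice the area = |1240| = 1240; area = 620; boundary points = 1 + 2 + 6 + 1 = 10; strictly interior points = area - boundary/2 + 1 = 616; answer 616
Part 2: W1 = 616; w = 15758; 15758 = 2 * 7879; number of divisors = (1+1) * (1+1) = 4; answer 4
Part 3: W2 = 4; m = -35; cross terms: (-13*-2 - 20*0)=26, (20*27 - -35*-2)=470, (-35*10 - -13*27)=1, (-13*0 - -13*10)=130; twice the area = |627| = 627; area = 627/2; answer 627/2

627/2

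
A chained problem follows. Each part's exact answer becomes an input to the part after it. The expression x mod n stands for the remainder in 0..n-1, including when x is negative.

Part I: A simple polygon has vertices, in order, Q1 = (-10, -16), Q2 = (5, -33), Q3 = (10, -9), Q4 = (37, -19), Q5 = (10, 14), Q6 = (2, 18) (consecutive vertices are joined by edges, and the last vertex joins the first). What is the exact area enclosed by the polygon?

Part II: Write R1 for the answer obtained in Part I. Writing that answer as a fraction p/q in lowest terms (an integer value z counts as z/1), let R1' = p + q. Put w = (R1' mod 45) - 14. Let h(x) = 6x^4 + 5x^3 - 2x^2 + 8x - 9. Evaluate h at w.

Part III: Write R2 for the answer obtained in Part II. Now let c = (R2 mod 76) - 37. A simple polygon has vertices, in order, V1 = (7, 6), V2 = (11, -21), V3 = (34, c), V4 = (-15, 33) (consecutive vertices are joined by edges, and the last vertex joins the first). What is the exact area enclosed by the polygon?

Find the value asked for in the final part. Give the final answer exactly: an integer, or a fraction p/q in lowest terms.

729

Part I: cross terms: (-10*-33 - 5*-16)=410, (5*-9 - 10*-33)=285, (10*-19 - 37*-9)=143, (37*14 - 10*-19)=708, (10*18 - 2*14)=152, (2*-16 - -10*18)=148; twice the area = |1846| = 1846; area = 923; answer 923
Part II: R1 = 923; threaded value p + q = 924; w = 10; 6*(10)^4 + 5*(10)^3 - 2*(10)^2 + 8*(10)^1 - 9 = (60000) + (5000) + (-200) + (80) + (-9) = 64871; answer 64871
Part III: R2 = 64871; c = 6; cross terms: (7*-21 - 11*6)=-213, (11*6 - 34*-21)=780, (34*33 - -15*6)=1212, (-15*6 - 7*33)=-321; twice the area = |1458| = 1458; area = 729; answer 729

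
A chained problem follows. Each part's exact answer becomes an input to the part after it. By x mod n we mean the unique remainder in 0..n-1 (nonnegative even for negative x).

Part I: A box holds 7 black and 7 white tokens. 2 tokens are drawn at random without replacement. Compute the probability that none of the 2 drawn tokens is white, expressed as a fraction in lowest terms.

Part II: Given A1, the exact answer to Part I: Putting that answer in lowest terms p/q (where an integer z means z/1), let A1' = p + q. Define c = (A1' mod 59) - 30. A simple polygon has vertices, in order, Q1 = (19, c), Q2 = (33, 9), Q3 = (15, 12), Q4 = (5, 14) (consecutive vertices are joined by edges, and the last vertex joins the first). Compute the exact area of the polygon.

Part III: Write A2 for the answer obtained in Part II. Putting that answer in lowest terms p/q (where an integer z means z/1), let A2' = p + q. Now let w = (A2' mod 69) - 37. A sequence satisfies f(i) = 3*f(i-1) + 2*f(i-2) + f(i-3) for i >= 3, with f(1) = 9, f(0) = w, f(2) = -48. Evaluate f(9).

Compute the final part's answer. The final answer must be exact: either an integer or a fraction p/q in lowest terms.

Part I: total draws C(14,2) = 91; favorable C(7,2) = 21; P = 3/13; answer 3/13
Part II: A1 = 3/13; threaded value p + q = 16; c = -14; cross terms: (19*9 - 33*-14)=633, (33*12 - 15*9)=261, (15*14 - 5*12)=150, (5*-14 - 19*14)=-336; twice the area = |708| = 708; area = 354; answer 354
Part III: A2 = 354; threaded value p + q = 355; w = -27; f(3) = 3*(-48) + 2*(9) + 1*(-27) = -153; iterating: f(3)=-153, f(4)=-546, f(5)=-1992, f(6)=-7221, f(7)=-26193, f(8)=-95013, f(9)=-344646; answer -344646

-344646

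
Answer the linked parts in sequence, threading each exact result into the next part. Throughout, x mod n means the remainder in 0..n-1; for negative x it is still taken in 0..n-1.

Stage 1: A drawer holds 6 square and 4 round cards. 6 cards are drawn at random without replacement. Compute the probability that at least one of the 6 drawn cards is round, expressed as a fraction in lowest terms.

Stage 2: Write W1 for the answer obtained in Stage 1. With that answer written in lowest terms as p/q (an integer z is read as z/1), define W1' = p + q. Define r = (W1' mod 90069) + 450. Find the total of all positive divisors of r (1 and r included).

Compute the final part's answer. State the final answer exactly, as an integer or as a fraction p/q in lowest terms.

Stage 1: total draws C(10,6) = 210; complement C(6,6) = 1; favorable 210 - 1 = 209; P = 209/210; answer 209/210
Stage 2: W1 = 209/210; threaded value p + q = 419; r = 869; 869 = 11 * 79; sigma = (1 + 11) * (1 + 79) = 12 * 80 = 960; answer 960

960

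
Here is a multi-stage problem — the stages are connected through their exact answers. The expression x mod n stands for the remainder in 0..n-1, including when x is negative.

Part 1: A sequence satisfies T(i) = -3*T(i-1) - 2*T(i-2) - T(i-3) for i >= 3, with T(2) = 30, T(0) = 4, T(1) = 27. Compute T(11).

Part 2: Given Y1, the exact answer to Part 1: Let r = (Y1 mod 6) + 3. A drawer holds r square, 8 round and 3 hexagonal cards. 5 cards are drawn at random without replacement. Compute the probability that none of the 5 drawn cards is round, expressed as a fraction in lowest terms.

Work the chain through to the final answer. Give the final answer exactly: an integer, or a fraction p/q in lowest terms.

77/1938

Part 1: T(3) = -3*(30) - 2*(27) - 1*(4) = -148; iterating: T(3)=-148, T(4)=357, T(5)=-805, T(6)=1849, T(7)=-4294, T(8)=9989, T(9)=-23228, T(10)=54000, T(11)=-125533; answer -125533
Part 2: Y1 = -125533; r = 8; total draws C(19,5) = 11628; favorable C(11,5) = 462; P = 77/1938; answer 77/1938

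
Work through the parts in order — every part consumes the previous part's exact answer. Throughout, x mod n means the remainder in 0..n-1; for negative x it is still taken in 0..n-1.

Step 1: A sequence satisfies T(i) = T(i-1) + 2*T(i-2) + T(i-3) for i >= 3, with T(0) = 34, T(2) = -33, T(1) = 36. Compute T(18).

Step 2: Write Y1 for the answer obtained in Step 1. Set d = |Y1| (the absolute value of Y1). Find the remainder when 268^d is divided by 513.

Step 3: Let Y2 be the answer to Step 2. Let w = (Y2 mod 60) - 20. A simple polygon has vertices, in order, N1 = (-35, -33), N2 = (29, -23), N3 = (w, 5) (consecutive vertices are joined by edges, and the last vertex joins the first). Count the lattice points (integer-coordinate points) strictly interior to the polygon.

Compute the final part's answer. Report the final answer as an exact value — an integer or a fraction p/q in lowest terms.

Step 1: T(3) = 1*(-33) + 2*(36) + 1*(34) = 73; iterating: T(3)=73, T(4)=43, T(5)=156, T(6)=315, T(7)=670, T(8)=1456, T(9)=3111, T(10)=6693, T(11)=14371, T(12)=30868, T(13)=66303, T(14)=142410, T(15)=305884, T(16)=657007, T(17)=1411185, T(18)=3031083; answer 3031083
Step 2: Y1 = 3031083; d = 3031083; squarings mod 513: 268^1=268, 268^2=4, 268^4=16, 268^8=256, 268^16=385, 268^32=481, 268^64=511, 268^128=4, 268^256=16, 268^512=256, 268^1024=385, 268^2048=481, 268^4096=511, 268^8192=4, 268^16384=16, 268^32768=256, 268^65536=385, 268^131072=481, 268^262144=511, 268^524288=4, 268^1048576=16, 268^2097152=256; 268^3031083 = 268^1 * 268^2 * 268^8 * 268^32 * 268^16384 * 268^131072 * 268^262144 * 268^524288 * 268^2097152 = 379 (mod 513); answer 379
Step 3: Y2 = 379; w = -1; cross terms: (-35*-23 - 29*-33)=1762, (29*5 - -1*-23)=122, (-1*-33 - -35*5)=208; twice the area = |2092| = 2092; area = 1046; boundary points = 2 + 2 + 2 = 6; strictly interior points = area - boundary/2 + 1 = 1044; answer 1044

1044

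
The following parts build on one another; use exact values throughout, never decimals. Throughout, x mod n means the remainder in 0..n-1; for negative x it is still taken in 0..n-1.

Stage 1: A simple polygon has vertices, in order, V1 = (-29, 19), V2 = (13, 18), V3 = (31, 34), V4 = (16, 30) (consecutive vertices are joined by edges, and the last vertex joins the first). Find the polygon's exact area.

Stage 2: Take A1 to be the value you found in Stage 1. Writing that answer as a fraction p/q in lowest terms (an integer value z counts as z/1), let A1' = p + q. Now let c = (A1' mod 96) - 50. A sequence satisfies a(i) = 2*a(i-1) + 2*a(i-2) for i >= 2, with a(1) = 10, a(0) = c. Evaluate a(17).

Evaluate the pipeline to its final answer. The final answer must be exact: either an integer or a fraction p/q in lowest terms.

-174323200

Stage 1: cross terms: (-29*18 - 13*19)=-769, (13*34 - 31*18)=-116, (31*30 - 16*34)=386, (16*19 - -29*30)=1174; twice the area = |675| = 675; area = 675/2; answer 675/2
Stage 2: A1 = 675/2; threaded value p + q = 677; c = -45; a(2) = 2*(10) + 2*(-45) = -70; iterating: a(2)=-70, a(3)=-120, a(4)=-380, a(5)=-1000, a(6)=-2760, a(7)=-7520, a(8)=-20560, a(9)=-56160, a(10)=-153440, a(11)=-419200, a(12)=-1145280, a(13)=-3128960, a(14)=-8548480, a(15)=-23354880, a(16)=-63806720, a(17)=-174323200; answer -174323200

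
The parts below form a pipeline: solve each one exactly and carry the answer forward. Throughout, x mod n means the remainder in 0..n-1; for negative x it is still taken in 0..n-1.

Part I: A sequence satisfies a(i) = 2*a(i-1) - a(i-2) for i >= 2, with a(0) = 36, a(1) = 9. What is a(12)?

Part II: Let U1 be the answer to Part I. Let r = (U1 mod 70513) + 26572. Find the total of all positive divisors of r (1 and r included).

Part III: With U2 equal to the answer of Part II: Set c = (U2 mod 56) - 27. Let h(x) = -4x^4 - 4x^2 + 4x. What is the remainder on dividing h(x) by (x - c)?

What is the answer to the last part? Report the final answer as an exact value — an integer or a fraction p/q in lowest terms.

-348

Part I: a(2) = 2*(9) - 1*(36) = -18; iterating: a(2)=-18, a(3)=-45, a(4)=-72, a(5)=-99, a(6)=-126, a(7)=-153, a(8)=-180, a(9)=-207, a(10)=-234, a(11)=-261, a(12)=-288; answer -288
Part II: U1 = -288; r = 96797; 96797 is prime, so its only divisors are 1 and 96797; sigma = 1 + 96797 = 96798; answer 96798
Part III: U2 = 96798; c = 3; remainder = value at the root: -4*(3)^4 - 4*(3)^2 + 4*(3)^1 = (-324) + (-36) + (12) = -348; answer -348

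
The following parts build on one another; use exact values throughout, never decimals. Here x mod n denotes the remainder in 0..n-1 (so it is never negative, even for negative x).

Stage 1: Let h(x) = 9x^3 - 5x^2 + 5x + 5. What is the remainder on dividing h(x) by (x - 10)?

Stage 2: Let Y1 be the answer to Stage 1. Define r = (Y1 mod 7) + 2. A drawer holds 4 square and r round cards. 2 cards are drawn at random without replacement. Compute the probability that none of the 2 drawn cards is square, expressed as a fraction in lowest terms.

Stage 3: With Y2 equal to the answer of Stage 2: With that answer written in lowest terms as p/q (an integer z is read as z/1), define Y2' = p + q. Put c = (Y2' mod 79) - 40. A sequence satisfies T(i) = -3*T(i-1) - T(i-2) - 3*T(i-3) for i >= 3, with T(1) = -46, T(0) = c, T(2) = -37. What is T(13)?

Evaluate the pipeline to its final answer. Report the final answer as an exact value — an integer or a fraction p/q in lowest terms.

Stage 1: remainder = value at the root: 9*(10)^3 - 5*(10)^2 + 5*(10)^1 + 5 = (9000) + (-500) + (50) + (5) = 8555; answer 8555
Stage 2: Y1 = 8555; r = 3; total draws C(7,2) = 21; favorable C(3,2) = 3; P = 1/7; answer 1/7
Stage 3: Y2 = 1/7; threaded value p + q = 8; c = -32; T(3) = -3*(-37) - 1*(-46) - 3*(-32) = 253; iterating: T(3)=253, T(4)=-584, T(5)=1610, T(6)=-5005, T(7)=15157, T(8)=-45296, T(9)=135746, T(10)=-407413, T(11)=1222381, T(12)=-3666968, T(13)=11000762; answer 11000762

11000762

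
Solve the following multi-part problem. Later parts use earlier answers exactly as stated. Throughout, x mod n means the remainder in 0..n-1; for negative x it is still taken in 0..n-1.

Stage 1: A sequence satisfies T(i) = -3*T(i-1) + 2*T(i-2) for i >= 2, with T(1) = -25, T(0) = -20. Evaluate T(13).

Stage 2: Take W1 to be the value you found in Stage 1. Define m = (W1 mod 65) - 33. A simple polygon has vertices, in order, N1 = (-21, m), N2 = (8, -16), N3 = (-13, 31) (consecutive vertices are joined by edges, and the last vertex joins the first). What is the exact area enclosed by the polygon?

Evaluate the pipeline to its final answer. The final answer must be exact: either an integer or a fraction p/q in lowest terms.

440

Stage 1: T(2) = -3*(-25) + 2*(-20) = 35; iterating: T(2)=35, T(3)=-155, T(4)=535, T(5)=-1915, T(6)=6815, T(7)=-24275, T(8)=86455, T(9)=-307915, T(10)=1096655, T(11)=-3905795, T(12)=13910695, T(13)=-49543675; answer -49543675
Stage 2: W1 = -49543675; m = 7; cross terms: (-21*-16 - 8*7)=280, (8*31 - -13*-16)=40, (-13*7 - -21*31)=560; twice the area = |880| = 880; area = 440; answer 440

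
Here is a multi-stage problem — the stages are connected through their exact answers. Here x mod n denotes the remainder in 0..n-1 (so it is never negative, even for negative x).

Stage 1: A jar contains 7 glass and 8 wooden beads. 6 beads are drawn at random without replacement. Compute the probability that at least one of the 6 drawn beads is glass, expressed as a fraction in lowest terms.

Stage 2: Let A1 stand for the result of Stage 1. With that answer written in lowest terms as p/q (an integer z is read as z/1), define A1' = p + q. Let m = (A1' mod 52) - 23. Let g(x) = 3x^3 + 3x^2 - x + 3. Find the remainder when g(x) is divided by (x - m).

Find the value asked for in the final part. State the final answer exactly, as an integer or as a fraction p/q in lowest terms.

4

Stage 1: total draws C(15,6) = 5005; complement C(8,6) = 28; favorable 5005 - 28 = 4977; P = 711/715; answer 711/715
Stage 2: A1 = 711/715; threaded value p + q = 1426; m = -1; remainder = value at the root: 3*(-1)^3 + 3*(-1)^2 - 1*(-1)^1 + 3 = (-3) + (3) + (1) + (3) = 4; answer 4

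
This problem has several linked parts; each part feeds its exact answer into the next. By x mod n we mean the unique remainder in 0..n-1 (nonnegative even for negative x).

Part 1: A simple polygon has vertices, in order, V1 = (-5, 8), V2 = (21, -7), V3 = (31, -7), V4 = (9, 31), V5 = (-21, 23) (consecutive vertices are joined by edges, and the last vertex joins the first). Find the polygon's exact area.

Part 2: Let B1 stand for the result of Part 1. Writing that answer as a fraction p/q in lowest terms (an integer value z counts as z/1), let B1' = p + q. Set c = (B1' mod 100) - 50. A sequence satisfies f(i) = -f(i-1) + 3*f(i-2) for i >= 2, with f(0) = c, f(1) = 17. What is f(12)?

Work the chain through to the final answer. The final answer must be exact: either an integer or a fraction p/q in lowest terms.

168946

Part 1: cross terms: (-5*-7 - 21*8)=-133, (21*-7 - 31*-7)=70, (31*31 - 9*-7)=1024, (9*23 - -21*31)=858, (-21*8 - -5*23)=-53; twice the area = |1766| = 1766; area = 883; answer 883
Part 2: B1 = 883; threaded value p + q = 884; c = 34; f(2) = -1*(17) + 3*(34) = 85; iterating: f(2)=85, f(3)=-34, f(4)=289, f(5)=-391, f(6)=1258, f(7)=-2431, f(8)=6205, f(9)=-13498, f(10)=32113, f(11)=-72607, f(12)=168946; answer 168946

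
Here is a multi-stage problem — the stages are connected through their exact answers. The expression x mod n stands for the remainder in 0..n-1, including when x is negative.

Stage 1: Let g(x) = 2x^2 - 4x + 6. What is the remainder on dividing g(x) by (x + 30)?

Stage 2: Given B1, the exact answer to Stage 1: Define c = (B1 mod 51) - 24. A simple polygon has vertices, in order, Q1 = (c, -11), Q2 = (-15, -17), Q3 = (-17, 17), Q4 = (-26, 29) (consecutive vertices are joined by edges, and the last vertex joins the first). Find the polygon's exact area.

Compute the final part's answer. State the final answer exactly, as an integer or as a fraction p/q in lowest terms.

582

Stage 1: remainder = value at the root: 2*(-30)^2 - 4*(-30)^1 + 6 = (1800) + (120) + (6) = 1926; answer 1926
Stage 2: B1 = 1926; c = 15; cross terms: (15*-17 - -15*-11)=-420, (-15*17 - -17*-17)=-544, (-17*29 - -26*17)=-51, (-26*-11 - 15*29)=-149; twice the area = |-1164| = 1164; area = 582; answer 582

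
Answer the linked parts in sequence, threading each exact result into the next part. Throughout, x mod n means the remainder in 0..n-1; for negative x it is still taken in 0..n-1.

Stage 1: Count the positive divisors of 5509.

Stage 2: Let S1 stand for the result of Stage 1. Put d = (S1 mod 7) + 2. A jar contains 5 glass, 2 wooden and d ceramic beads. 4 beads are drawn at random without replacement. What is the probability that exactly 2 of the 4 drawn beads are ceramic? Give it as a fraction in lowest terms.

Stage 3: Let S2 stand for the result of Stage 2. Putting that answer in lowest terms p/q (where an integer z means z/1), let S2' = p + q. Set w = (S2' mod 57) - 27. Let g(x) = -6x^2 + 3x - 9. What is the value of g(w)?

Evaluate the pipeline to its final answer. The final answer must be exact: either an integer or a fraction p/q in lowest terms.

-369

Stage 1: 5509 = 7 * 787; number of divisors = (1+1) * (1+1) = 4; answer 4
Stage 2: S1 = 4; d = 6; total draws C(13,4) = 715; favorable C(6,2)*C(7,2) = 315; P = 63/143; answer 63/143
Stage 3: S2 = 63/143; threaded value p + q = 206; w = 8; -6*(8)^2 + 3*(8)^1 - 9 = (-384) + (24) + (-9) = -369; answer -369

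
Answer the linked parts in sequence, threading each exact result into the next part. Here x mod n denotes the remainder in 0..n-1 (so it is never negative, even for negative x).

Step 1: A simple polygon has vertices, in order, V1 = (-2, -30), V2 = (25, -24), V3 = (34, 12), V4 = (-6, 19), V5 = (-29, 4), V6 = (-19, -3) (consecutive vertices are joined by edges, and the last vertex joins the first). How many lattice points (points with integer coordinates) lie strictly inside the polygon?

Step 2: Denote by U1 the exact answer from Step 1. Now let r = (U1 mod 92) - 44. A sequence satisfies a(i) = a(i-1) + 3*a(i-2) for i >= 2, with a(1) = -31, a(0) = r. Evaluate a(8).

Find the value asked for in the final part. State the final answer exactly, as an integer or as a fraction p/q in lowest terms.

Step 1: cross terms: (-2*-24 - 25*-30)=798, (25*12 - 34*-24)=1116, (34*19 - -6*12)=718, (-6*4 - -29*19)=527, (-29*-3 - -19*4)=163, (-19*-30 - -2*-3)=564; twice the area = |3886| = 3886; area = 1943; boundary points = 3 + 9 + 1 + 1 + 1 + 1 = 16; strictly interior points = area - boundary/2 + 1 = 1936; answer 1936
Step 2: U1 = 1936; r = -40; a(2) = 1*(-31) + 3*(-40) = -151; iterating: a(2)=-151, a(3)=-244, a(4)=-697, a(5)=-1429, a(6)=-3520, a(7)=-7807, a(8)=-18367; answer -18367

-18367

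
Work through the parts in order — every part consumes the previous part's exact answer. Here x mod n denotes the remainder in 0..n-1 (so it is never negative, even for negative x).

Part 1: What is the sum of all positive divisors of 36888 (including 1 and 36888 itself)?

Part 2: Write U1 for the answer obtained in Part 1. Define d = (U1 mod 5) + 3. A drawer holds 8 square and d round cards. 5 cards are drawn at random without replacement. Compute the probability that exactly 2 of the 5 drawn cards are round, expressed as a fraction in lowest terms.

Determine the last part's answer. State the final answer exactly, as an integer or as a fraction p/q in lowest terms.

4/11

Part 1: 36888 = 2^3 * 3 * 29 * 53; sigma = (1 + 2 + 4 + 8) * (1 + 3) * (1 + 29) * (1 + 53) = 15 * 4 * 30 * 54 = 97200; answer 97200
Part 2: U1 = 97200; d = 3; total draws C(11,5) = 462; favorable C(3,2)*C(8,3) = 168; P = 4/11; answer 4/11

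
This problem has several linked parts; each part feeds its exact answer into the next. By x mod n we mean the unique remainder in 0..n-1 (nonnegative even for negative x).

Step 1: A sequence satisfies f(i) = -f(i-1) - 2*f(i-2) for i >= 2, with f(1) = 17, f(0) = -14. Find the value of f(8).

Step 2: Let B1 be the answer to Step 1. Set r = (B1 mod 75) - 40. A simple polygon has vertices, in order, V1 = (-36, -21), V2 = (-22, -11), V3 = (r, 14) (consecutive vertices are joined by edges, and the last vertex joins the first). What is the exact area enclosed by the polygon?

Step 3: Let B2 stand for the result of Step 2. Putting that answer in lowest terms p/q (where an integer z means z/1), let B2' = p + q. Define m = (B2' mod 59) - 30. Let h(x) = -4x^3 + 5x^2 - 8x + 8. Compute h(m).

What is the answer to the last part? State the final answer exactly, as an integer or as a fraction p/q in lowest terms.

Step 1: f(2) = -1*(17) - 2*(-14) = 11; iterating: f(2)=11, f(3)=-45, f(4)=23, f(5)=67, f(6)=-113, f(7)=-21, f(8)=247; answer 247
Step 2: B1 = 247; r = -18; cross terms: (-36*-11 - -22*-21)=-66, (-22*14 - -18*-11)=-506, (-18*-21 - -36*14)=882; twice the area = |310| = 310; area = 155; answer 155
Step 3: B2 = 155; threaded value p + q = 156; m = 8; -4*(8)^3 + 5*(8)^2 - 8*(8)^1 + 8 = (-2048) + (320) + (-64) + (8) = -1784; answer -1784

-1784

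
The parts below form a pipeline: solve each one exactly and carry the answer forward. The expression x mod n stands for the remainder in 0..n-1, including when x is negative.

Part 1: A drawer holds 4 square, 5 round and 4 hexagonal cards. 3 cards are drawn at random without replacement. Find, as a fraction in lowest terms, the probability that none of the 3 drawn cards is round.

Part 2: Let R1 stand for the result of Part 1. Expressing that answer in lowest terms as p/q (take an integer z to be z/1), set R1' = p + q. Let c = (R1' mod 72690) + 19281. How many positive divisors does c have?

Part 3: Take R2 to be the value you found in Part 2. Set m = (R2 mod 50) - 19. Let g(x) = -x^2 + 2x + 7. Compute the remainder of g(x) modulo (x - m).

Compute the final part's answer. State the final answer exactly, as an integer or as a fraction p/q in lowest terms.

Part 1: total draws C(13,3) = 286; favorable C(8,3) = 56; P = 28/143; answer 28/143
Part 2: R1 = 28/143; threaded value p + q = 171; c = 19452; 19452 = 2^2 * 3 * 1621; number of divisors = (2+1) * (1+1) * (1+1) = 12; answer 12
Part 3: R2 = 12; m = -7; remainder = value at the root: -1*(-7)^2 + 2*(-7)^1 + 7 = (-49) + (-14) + (7) = -56; answer -56

-56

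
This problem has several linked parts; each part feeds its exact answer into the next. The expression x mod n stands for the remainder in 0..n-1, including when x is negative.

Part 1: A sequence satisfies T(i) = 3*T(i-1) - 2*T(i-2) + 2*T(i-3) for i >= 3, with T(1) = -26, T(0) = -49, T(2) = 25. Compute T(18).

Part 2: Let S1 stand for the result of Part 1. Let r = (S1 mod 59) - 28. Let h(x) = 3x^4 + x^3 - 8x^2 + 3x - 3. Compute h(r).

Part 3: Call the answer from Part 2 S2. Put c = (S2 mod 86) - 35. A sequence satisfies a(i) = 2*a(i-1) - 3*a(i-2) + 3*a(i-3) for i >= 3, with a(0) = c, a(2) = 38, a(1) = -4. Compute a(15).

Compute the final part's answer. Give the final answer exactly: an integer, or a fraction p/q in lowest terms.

-6368

Part 1: T(3) = 3*(25) - 2*(-26) + 2*(-49) = 29; iterating: T(3)=29, T(4)=-15, T(5)=-53, T(6)=-71, T(7)=-137, T(8)=-375, T(9)=-993, T(10)=-2503, T(11)=-6273, T(12)=-15799, T(13)=-39857, T(14)=-100519, T(15)=-253441, T(16)=-638999, T(17)=-1611153, T(18)=-4062343; answer -4062343
Part 2: S1 = -4062343; r = 15; 3*(15)^4 + 1*(15)^3 - 8*(15)^2 + 3*(15)^1 - 3 = (151875) + (3375) + (-1800) + (45) + (-3) = 153492; answer 153492
Part 3: S2 = 153492; c = 33; a(3) = 2*(38) - 3*(-4) + 3*(33) = 187; iterating: a(3)=187, a(4)=248, a(5)=49, a(6)=-85, a(7)=427, a(8)=1256, a(9)=976, a(10)=-535, a(11)=-230, a(12)=4073, a(13)=7231, a(14)=1553, a(15)=-6368; answer -6368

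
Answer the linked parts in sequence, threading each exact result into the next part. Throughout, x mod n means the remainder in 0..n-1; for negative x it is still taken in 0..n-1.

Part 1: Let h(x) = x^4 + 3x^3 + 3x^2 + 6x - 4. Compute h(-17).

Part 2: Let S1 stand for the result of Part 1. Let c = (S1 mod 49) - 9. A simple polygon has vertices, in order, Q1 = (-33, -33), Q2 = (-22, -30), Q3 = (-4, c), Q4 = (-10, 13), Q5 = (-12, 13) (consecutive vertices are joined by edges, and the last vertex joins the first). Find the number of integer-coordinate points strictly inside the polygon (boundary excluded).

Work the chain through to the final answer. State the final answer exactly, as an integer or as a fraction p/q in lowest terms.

Part 1: 1*(-17)^4 + 3*(-17)^3 + 3*(-17)^2 + 6*(-17)^1 - 4 = (83521) + (-14739) + (867) + (-102) + (-4) = 69543; answer 69543
Part 2: S1 = 69543; c = 3; cross terms: (-33*-30 - -22*-33)=264, (-22*3 - -4*-30)=-186, (-4*13 - -10*3)=-22, (-10*13 - -12*13)=26, (-12*-33 - -33*13)=825; twice the area = |907| = 907; area = 907/2; boundary points = 1 + 3 + 2 + 2 + 1 = 9; strictly interior points = area - boundary/2 + 1 = 450; answer 450

450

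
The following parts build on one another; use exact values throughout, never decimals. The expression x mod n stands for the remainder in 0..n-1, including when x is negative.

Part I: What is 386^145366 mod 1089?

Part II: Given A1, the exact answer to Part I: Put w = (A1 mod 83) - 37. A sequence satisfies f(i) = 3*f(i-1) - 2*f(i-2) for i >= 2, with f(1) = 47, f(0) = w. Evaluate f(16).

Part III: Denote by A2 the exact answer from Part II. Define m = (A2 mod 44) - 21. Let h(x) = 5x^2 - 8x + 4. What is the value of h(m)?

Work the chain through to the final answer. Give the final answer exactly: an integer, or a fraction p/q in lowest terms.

Part I: squarings mod 1089: 386^1=386, 386^2=892, 386^4=694, 386^8=298, 386^16=595, 386^32=100, 386^64=199, 386^128=397, 386^256=793, 386^512=496, 386^1024=991, 386^2048=892, 386^4096=694, 386^8192=298, 386^16384=595, 386^32768=100, 386^65536=199, 386^131072=397; 386^145366 = 386^2 * 386^4 * 386^16 * 386^64 * 386^128 * 386^256 * 386^512 * 386^1024 * 386^4096 * 386^8192 * 386^131072 = 991 (mod 1089); answer 991
Part II: A1 = 991; w = 41; f(2) = 3*(47) - 2*(41) = 59; iterating: f(2)=59, f(3)=83, f(4)=131, f(5)=227, f(6)=419, f(7)=803, f(8)=1571, f(9)=3107, f(10)=6179, f(11)=12323, f(12)=24611, f(13)=49187, f(14)=98339, f(15)=196643, f(16)=393251; answer 393251
Part III: A2 = 393251; m = 2; 5*(2)^2 - 8*(2)^1 + 4 = (20) + (-16) + (4) = 8; answer 8

8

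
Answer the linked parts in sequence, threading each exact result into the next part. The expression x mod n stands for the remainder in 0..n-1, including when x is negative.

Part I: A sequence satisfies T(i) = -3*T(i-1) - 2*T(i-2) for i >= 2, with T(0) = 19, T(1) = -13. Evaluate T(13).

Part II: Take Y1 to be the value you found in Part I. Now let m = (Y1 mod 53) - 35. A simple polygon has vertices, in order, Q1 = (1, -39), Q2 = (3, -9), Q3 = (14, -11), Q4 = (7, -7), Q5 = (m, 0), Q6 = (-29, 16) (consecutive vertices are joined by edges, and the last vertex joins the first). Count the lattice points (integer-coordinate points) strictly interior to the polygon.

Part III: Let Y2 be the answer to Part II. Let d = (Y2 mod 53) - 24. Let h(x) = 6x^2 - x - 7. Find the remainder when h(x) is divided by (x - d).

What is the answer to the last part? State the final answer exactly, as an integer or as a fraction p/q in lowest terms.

Part I: T(2) = -3*(-13) - 2*(19) = 1; iterating: T(2)=1, T(3)=23, T(4)=-71, T(5)=167, T(6)=-359, T(7)=743, T(8)=-1511, T(9)=3047, T(10)=-6119, T(11)=12263, T(12)=-24551, T(13)=49127; answer 49127
Part II: Y1 = 49127; m = 14; cross terms: (1*-9 - 3*-39)=108, (3*-11 - 14*-9)=93, (14*-7 - 7*-11)=-21, (7*0 - 14*-7)=98, (14*16 - -29*0)=224, (-29*-39 - 1*16)=1115; twice the area = |1617| = 1617; area = 1617/2; boundary points = 2 + 1 + 1 + 7 + 1 + 5 = 17; strictly interior points = area - boundary/2 + 1 = 801; answer 801
Part III: Y2 = 801; d = -18; remainder = value at the root: 6*(-18)^2 - 1*(-18)^1 - 7 = (1944) + (18) + (-7) = 1955; answer 1955

1955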